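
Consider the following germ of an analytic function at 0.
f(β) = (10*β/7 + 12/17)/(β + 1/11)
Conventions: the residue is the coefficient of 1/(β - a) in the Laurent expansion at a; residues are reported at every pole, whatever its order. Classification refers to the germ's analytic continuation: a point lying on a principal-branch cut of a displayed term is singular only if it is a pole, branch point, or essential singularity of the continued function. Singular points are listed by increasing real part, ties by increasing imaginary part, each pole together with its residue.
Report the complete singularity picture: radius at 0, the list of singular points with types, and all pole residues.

Denominator factor (β + 1/11): pole of order 1 at -1/11, modulus 1/11.
The radius of convergence is the smallest modulus among the singular points: 1/11.
At the order-1 pole -1/11 set g(β) = (β - (-1/11))*f(β) = 10*β/7 + 12/17.
Simple pole: residue = g(a) at a = -1/11, which is 754/1309.

Radius of convergence at 0: 1/11.
At -1/11: a pole of order 1; residue 754/1309.


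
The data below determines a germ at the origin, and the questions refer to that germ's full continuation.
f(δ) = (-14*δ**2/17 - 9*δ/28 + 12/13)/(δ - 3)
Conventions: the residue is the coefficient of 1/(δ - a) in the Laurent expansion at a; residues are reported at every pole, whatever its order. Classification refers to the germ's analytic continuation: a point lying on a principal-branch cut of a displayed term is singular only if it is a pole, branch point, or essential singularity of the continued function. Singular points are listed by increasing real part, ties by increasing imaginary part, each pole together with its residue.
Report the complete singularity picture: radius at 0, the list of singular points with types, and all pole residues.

Denominator factor (δ - 3): pole of order 1 at 3, modulus 3.
The radius of convergence is the smallest modulus among the singular points: 3.
At the order-1 pole 3 set g(δ) = (δ - (3))*f(δ) = -14*δ**2/17 - 9*δ/28 + 12/13.
Simple pole: residue = g(a) at a = 3, which is -46119/6188.

Radius of convergence at 0: 3.
At 3: a pole of order 1; residue -46119/6188.


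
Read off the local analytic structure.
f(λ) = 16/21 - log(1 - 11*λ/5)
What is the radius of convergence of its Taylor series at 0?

Branch term (-1)*log(1 - λ/(5/11)): its argument vanishes at λ = 5/11, a logarithmic branch point, modulus 5/11.
The radius of convergence is the smallest modulus among the singular points: 5/11.

The radius of convergence is 5/11.


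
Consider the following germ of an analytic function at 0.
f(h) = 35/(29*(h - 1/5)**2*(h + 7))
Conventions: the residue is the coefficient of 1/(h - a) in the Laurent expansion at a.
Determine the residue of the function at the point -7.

At the order-1 pole -7 set g(h) = (h - (-7))*f(h) = 35/(29*(h - 1/5)**2).
Simple pole: residue = g(a) at a = -7, which is 875/37584.

The residue is 875/37584.


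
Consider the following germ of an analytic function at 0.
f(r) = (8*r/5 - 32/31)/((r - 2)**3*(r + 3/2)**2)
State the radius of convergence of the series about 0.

The radius of convergence is 3/2.

Denominator factor (r + 3/2)^2: pole of order 2 at -3/2, modulus 3/2.
Denominator factor (r - 2)^3: pole of order 3 at 2, modulus 2.
The radius of convergence is the smallest modulus among the singular points: 3/2.


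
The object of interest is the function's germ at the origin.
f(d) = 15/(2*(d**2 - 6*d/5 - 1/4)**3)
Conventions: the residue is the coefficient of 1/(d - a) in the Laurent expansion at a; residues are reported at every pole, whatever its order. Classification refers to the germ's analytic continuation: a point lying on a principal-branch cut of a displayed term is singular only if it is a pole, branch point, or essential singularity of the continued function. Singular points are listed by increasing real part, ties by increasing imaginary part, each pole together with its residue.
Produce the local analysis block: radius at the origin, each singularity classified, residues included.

Denominator factor (d**2 - 6*d/5 - 1/4)^3: discriminant 61/25, real irrational roots 3/5 + (1/10)*sqrt(61) and 3/5 - (1/10)*sqrt(61); poles of order 3, moduli 3/5 + (1/10)*sqrt(61) and -3/5 + (1/10)*sqrt(61).
The radius of convergence is the smallest modulus among the singular points: -3/5 + (1/10)*sqrt(61).
The factor d**2 - 6*d/5 - 1/4 splits as (d - a)(d - a') with a = 3/5 - (1/10)*sqrt(61), a' = 3/5 + (1/10)*sqrt(61). At the order-3 pole a set g(d) = (d - a)^3*f(d) = [15/2] / (d - a')^3.
Order-3 pole: residue = g''(a)/2; g''(3/5 - (1/10)*sqrt(61)) = -(281250/226981)*sqrt(61), so the residue is -(140625/226981)*sqrt(61).
The factor d**2 - 6*d/5 - 1/4 splits as (d - a)(d - a') with a = 3/5 + (1/10)*sqrt(61), a' = 3/5 - (1/10)*sqrt(61). At the order-3 pole a set g(d) = (d - a)^3*f(d) = [15/2] / (d - a')^3.
Order-3 pole: residue = g''(a)/2; g''(3/5 + (1/10)*sqrt(61)) = (281250/226981)*sqrt(61), so the residue is (140625/226981)*sqrt(61).
List the singular points by increasing real part (a conjugate pair: the negative imaginary part first).

Radius of convergence at 0: -3/5 + (1/10)*sqrt(61).
At 3/5 - (1/10)*sqrt(61): a pole of order 3; residue -(140625/226981)*sqrt(61).
At 3/5 + (1/10)*sqrt(61): a pole of order 3; residue (140625/226981)*sqrt(61).


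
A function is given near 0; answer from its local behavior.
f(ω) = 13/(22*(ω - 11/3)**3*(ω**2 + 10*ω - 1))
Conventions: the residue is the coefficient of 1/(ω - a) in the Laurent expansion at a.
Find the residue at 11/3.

At the order-3 pole 11/3 set g(ω) = (ω - (11/3))^3*f(ω) = 13/(22*(ω**2 + 10*ω - 1)).
Order-3 pole: residue = g''(a)/2; g''(11/3) = 7047/2810236, so the residue is 7047/5620472.

The residue is 7047/5620472.


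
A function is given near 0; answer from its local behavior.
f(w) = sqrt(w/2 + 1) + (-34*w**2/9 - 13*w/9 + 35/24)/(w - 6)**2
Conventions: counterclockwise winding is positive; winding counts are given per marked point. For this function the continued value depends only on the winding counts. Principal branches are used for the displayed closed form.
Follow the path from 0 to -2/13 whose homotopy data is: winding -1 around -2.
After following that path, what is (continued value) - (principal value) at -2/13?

The rational part is single-valued and drops out of the difference; each branch term changes only by its own monodromy.
(1)*sqrt(1 - w/(-2)): winding -1 is odd, the square root flips sign, contributing -2*(1)*sqrt(1 - (-2/13)/(-2)) = -2*(1)*sqrt(12/13) = -(4/13)*sqrt(39).
Summing the contributions at w = -2/13 gives -(4/13)*sqrt(39).

Continued minus principal equals -(4/13)*sqrt(39).


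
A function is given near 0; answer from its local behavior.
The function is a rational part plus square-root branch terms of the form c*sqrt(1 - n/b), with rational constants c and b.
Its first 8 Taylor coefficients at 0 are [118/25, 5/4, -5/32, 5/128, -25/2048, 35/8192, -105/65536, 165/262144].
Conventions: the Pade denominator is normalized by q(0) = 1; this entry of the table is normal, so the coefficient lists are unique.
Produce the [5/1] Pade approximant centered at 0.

The Pade approximant has numerator coefficients [118/25, 151/50, 5/16, -5/256, 5/2048, -5/16384]; denominator coefficients [1, 3/8].

Taylor coefficients needed (read off): a_0 = 118/25, a_1 = 5/4, a_2 = -5/32, a_3 = 5/128, a_4 = -25/2048, a_5 = 35/8192, a_6 = -105/65536.
Write the denominator as Q(n) = 1 + q1*n. Requiring Q*f - P = O(n^7) with deg P <= 5 kills the coefficients of n^6..n^6 in Q*f:
  n^6: a_6 + q1*a_5 = 0, i.e. -105/65536 + (35/8192)*q1 = 0.
Solving this linear system: q1 = 3/8.
The numerator is Q*f truncated at degree 5: P0 = a_0 = 118/25; P1 = a_1 + q1*a_0 = 151/50; P2 = a_2 + q1*a_1 = 5/16; P3 = a_3 + q1*a_2 = -5/256; P4 = a_4 + q1*a_3 = 5/2048; P5 = a_5 + q1*a_4 = -5/16384.


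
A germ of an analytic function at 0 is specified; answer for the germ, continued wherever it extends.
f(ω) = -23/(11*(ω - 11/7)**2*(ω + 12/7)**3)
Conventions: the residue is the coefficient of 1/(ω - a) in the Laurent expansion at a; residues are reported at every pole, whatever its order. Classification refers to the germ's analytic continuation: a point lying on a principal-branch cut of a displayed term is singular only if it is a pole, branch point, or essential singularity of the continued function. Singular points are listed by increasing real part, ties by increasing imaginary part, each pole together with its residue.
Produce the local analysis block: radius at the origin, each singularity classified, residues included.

Denominator factor (ω - 11/7)^2: pole of order 2 at 11/7, modulus 11/7.
Denominator factor (ω + 12/7)^3: pole of order 3 at -12/7, modulus 12/7.
The radius of convergence is the smallest modulus among the singular points: 11/7.
At the order-3 pole -12/7 set g(ω) = (ω - (-12/7))^3*f(ω) = -23/(11*(ω - 11/7)**2).
Order-3 pole: residue = g''(a)/2; g''(-12/7) = -14406/133837, so the residue is -7203/133837.
At the order-2 pole 11/7 set g(ω) = (ω - (11/7))^2*f(ω) = -23/(11*(ω + 12/7)**3).
Order-2 pole: residue = g'(a); g'(11/7) = 7203/133837, so the residue is 7203/133837.
List the singular points by increasing real part (a conjugate pair: the negative imaginary part first).

Radius of convergence at 0: 11/7.
At -12/7: a pole of order 3; residue -7203/133837.
At 11/7: a pole of order 2; residue 7203/133837.


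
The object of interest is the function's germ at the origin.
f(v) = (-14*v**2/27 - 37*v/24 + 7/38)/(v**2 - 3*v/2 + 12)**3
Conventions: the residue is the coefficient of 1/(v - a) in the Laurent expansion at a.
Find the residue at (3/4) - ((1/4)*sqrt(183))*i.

The residue is -((106394/1047971277)*sqrt(183))*i.

The factor v**2 - 3*v/2 + 12 splits as (v - a)(v - a') with a = (3/4) - ((1/4)*sqrt(183))*i, a' = (3/4) + ((1/4)*sqrt(183))*i. At the order-3 pole a set g(v) = (v - a)^3*f(v) = [-14*v**2/27 - 37*v/24 + 7/38] / (v - a')^3.
Order-3 pole: residue = g''(a)/2; g''((3/4) - ((1/4)*sqrt(183))*i) = -((212788/1047971277)*sqrt(183))*i, so the residue is -((106394/1047971277)*sqrt(183))*i.


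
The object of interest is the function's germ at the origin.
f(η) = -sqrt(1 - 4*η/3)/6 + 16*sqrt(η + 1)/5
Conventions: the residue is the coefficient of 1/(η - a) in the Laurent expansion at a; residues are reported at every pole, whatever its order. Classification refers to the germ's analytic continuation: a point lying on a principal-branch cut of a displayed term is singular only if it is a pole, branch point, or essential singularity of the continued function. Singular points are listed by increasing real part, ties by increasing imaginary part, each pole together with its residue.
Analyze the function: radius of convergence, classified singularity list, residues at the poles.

Radius of convergence at 0: 3/4.
At -1: an algebraic (square-root) branch point.
At 3/4: an algebraic (square-root) branch point.

Branch term (-1/6)*sqrt(1 - η/(3/4)): its argument vanishes at η = 3/4, a square-root branch point, modulus 3/4.
Branch term (16/5)*sqrt(1 - η/(-1)): its argument vanishes at η = -1, a square-root branch point, modulus 1.
The radius of convergence is the smallest modulus among the singular points: 3/4.
List the singular points by increasing real part (a conjugate pair: the negative imaginary part first).


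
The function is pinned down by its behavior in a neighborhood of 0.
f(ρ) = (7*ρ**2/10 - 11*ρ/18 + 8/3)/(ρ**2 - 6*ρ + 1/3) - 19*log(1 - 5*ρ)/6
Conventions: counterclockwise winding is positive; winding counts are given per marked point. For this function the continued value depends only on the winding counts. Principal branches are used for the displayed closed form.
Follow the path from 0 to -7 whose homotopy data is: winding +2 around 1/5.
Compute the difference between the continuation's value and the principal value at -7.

Continued minus principal equals -(38/3)*pi*i.

The rational part is single-valued and drops out of the difference; each branch term changes only by its own monodromy.
(-19/6)*log(1 - ρ/(1/5)): each positive loop around 1/5 adds 2*pi*i to the log, so winding +2 contributes (-19/6)*(2)*2*pi*i = -(38/3)*pi*i.
Summing the contributions at ρ = -7 gives -(38/3)*pi*i.


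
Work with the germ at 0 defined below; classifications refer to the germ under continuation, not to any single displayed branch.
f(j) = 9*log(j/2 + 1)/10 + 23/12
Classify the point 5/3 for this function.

The point is a regular point.

There is no denominator, hence no pole anywhere.
Branch term log(1 - j/(-2)): argument at 5/3 is 11/6, nonzero, so 5/3 is not its branch point (a point on a principal cut is still regular for the continued germ).
So the germ continues analytically to 5/3.


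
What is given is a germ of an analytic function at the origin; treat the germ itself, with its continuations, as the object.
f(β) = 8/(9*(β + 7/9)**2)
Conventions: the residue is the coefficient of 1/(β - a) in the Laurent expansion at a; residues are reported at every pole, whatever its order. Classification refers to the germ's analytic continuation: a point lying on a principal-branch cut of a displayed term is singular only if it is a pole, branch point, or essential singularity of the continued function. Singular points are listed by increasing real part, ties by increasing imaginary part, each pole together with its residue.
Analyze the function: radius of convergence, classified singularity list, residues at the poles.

Denominator factor (β + 7/9)^2: pole of order 2 at -7/9, modulus 7/9.
The radius of convergence is the smallest modulus among the singular points: 7/9.
At the order-2 pole -7/9 set g(β) = (β - (-7/9))^2*f(β) = 8/9.
Order-2 pole: residue = g'(a); g'(-7/9) = 0, so the residue is 0.

Radius of convergence at 0: 7/9.
At -7/9: a pole of order 2; residue 0.


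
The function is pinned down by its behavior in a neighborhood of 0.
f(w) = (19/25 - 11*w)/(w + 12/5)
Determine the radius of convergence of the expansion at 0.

The radius of convergence is 12/5.

Denominator factor (w + 12/5): pole of order 1 at -12/5, modulus 12/5.
The radius of convergence is the smallest modulus among the singular points: 12/5.


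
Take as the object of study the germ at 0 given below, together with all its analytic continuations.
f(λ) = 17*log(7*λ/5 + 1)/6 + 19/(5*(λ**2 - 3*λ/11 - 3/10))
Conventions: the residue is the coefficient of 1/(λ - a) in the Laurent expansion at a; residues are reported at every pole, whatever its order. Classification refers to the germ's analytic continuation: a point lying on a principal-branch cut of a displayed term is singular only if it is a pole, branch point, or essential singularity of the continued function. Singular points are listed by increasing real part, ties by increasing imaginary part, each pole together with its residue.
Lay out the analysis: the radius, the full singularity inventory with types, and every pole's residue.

Radius of convergence at 0: -3/22 + (1/110)*sqrt(3855).
At -5/7: a logarithmic branch point.
At 3/22 - (1/110)*sqrt(3855): a pole of order 1; residue -(209/3855)*sqrt(3855).
At 3/22 + (1/110)*sqrt(3855): a pole of order 1; residue (209/3855)*sqrt(3855).

Denominator factor (λ**2 - 3*λ/11 - 3/10): discriminant 771/605, real irrational roots 3/22 + (1/110)*sqrt(3855) and 3/22 - (1/110)*sqrt(3855); poles of order 1, moduli 3/22 + (1/110)*sqrt(3855) and -3/22 + (1/110)*sqrt(3855).
Branch term (17/6)*log(1 - λ/(-5/7)): its argument vanishes at λ = -5/7, a logarithmic branch point, modulus 5/7.
The radius of convergence is the smallest modulus among the singular points: -3/22 + (1/110)*sqrt(3855).
The branch term is analytic at 3/22 - (1/110)*sqrt(3855) and contributes nothing to the residue; only the rational part matters.
The factor λ**2 - 3*λ/11 - 3/10 splits as (λ - a)(λ - a') with a = 3/22 - (1/110)*sqrt(3855), a' = 3/22 + (1/110)*sqrt(3855). At the order-1 pole a set g(λ) = (λ - a)*(rational part) = [19/5] / (λ - a').
Simple pole: residue = g(a) at a = 3/22 - (1/110)*sqrt(3855), which is -(209/3855)*sqrt(3855).
The branch term is analytic at 3/22 + (1/110)*sqrt(3855) and contributes nothing to the residue; only the rational part matters.
The factor λ**2 - 3*λ/11 - 3/10 splits as (λ - a)(λ - a') with a = 3/22 + (1/110)*sqrt(3855), a' = 3/22 - (1/110)*sqrt(3855). At the order-1 pole a set g(λ) = (λ - a)*(rational part) = [19/5] / (λ - a').
Simple pole: residue = g(a) at a = 3/22 + (1/110)*sqrt(3855), which is (209/3855)*sqrt(3855).
List the singular points by increasing real part (a conjugate pair: the negative imaginary part first).


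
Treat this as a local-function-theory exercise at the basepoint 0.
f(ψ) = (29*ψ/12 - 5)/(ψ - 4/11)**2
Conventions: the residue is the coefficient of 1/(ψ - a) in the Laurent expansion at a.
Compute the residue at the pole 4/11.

The residue is 29/12.

At the order-2 pole 4/11 set g(ψ) = (ψ - (4/11))^2*f(ψ) = 29*ψ/12 - 5.
Order-2 pole: residue = g'(a); g'(4/11) = 29/12, so the residue is 29/12.


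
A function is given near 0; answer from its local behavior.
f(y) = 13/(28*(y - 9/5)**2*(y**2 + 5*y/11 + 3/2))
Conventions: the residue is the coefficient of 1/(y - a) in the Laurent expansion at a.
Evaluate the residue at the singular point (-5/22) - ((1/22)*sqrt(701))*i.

The residue is (3986125/130833486) + ((28782325/45857136843)*sqrt(701))*i.

The factor y**2 + 5*y/11 + 3/2 splits as (y - a)(y - a') with a = (-5/22) - ((1/22)*sqrt(701))*i, a' = (-5/22) + ((1/22)*sqrt(701))*i. At the order-1 pole a set g(y) = (y - a)*f(y) = [13/(28*(y - 9/5)**2)] / (y - a').
Simple pole: residue = g(a) at a = (-5/22) - ((1/22)*sqrt(701))*i, which is (3986125/130833486) + ((28782325/45857136843)*sqrt(701))*i.


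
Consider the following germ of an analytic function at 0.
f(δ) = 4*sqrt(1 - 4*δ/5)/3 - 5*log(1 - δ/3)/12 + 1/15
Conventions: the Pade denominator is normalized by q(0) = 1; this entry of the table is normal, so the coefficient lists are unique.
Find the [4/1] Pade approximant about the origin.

Taylor coefficients needed (expand at 0): a_0 = 7/5, a_1 = -71/180, a_2 = -451/5400, a_3 = -4559/121500, a_4 = -9743/486000, a_5 = -105739/9112500.
Write the denominator as Q(δ) = 1 + q1*δ. Requiring Q*f - P = O(δ^6) with deg P <= 4 kills the coefficients of δ^5..δ^5 in Q*f:
  δ^5: a_5 + q1*a_4 = 0, i.e. -105739/9112500 + (-9743/486000)*q1 = 0.
Solving this linear system: q1 = -422956/730725.
The numerator is Q*f truncated at degree 4: P0 = a_0 = 7/5; P1 = a_1 + q1*a_0 = -52822129/43843500; P2 = a_2 + q1*a_1 = 4232143/29229000; P3 = a_3 + q1*a_2 = 64038049/5918872500; P4 = a_4 + q1*a_3 = 593571941/355132350000.

The Pade approximant has numerator coefficients [7/5, -52822129/43843500, 4232143/29229000, 64038049/5918872500, 593571941/355132350000]; denominator coefficients [1, -422956/730725].


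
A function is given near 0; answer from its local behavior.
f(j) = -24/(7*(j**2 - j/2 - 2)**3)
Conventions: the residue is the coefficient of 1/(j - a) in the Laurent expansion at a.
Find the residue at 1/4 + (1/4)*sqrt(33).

The residue is -(512/27951)*sqrt(33).

The factor j**2 - j/2 - 2 splits as (j - a)(j - a') with a = 1/4 + (1/4)*sqrt(33), a' = 1/4 - (1/4)*sqrt(33). At the order-3 pole a set g(j) = (j - a)^3*f(j) = [-24/7] / (j - a')^3.
Order-3 pole: residue = g''(a)/2; g''(1/4 + (1/4)*sqrt(33)) = -(1024/27951)*sqrt(33), so the residue is -(512/27951)*sqrt(33).


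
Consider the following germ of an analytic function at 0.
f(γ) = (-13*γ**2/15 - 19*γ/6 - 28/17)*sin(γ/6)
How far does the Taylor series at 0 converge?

The radius of convergence is infinite.

The factor sin(γ/6) is entire and contributes no finite singular point.
The polynomial part has no poles.
No finite singular points: the Taylor series at 0 converges everywhere.


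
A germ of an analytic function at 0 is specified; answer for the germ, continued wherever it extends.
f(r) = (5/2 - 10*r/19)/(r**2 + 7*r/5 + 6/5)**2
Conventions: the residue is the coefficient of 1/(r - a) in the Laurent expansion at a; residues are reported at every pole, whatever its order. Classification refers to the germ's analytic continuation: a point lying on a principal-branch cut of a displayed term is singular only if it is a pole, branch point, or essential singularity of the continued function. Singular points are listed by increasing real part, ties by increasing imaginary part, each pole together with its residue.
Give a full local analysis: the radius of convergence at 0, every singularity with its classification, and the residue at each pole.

Denominator factor (r**2 + 7*r/5 + 6/5)^2: discriminant -71/25, complex-conjugate roots (-7/10) + ((1/10)*sqrt(71))*i and (-7/10) - ((1/10)*sqrt(71))*i; poles of order 2, moduli (1/5)*sqrt(30) and (1/5)*sqrt(30).
The radius of convergence is the smallest modulus among the singular points: (1/5)*sqrt(30).
The factor r**2 + 7*r/5 + 6/5 splits as (r - a)(r - a') with a = (-7/10) - ((1/10)*sqrt(71))*i, a' = (-7/10) + ((1/10)*sqrt(71))*i. At the order-2 pole a set g(r) = (r - a)^2*f(r) = [5/2 - 10*r/19] / (r - a')^2.
Order-2 pole: residue = g'(a); g'((-7/10) - ((1/10)*sqrt(71))*i) = ((13625/95779)*sqrt(71))*i, so the residue is ((13625/95779)*sqrt(71))*i.
The factor r**2 + 7*r/5 + 6/5 splits as (r - a)(r - a') with a = (-7/10) + ((1/10)*sqrt(71))*i, a' = (-7/10) - ((1/10)*sqrt(71))*i. At the order-2 pole a set g(r) = (r - a)^2*f(r) = [5/2 - 10*r/19] / (r - a')^2.
Order-2 pole: residue = g'(a); g'((-7/10) + ((1/10)*sqrt(71))*i) = -((13625/95779)*sqrt(71))*i, so the residue is -((13625/95779)*sqrt(71))*i.
List the singular points by increasing real part (a conjugate pair: the negative imaginary part first).

Radius of convergence at 0: (1/5)*sqrt(30).
At (-7/10) - ((1/10)*sqrt(71))*i: a pole of order 2; residue ((13625/95779)*sqrt(71))*i.
At (-7/10) + ((1/10)*sqrt(71))*i: a pole of order 2; residue -((13625/95779)*sqrt(71))*i.


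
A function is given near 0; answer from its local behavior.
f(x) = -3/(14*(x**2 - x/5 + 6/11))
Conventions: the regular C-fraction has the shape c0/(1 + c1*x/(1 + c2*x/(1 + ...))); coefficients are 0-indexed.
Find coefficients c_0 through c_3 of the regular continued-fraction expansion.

The regular C-fraction coefficients are [-11/28, -11/30, 5, -5].

Taylor coefficients (expand at 0): a_0 = -11/28, a_1 = -121/840, a_2 = 16819/25200, a_3 = 384659/756000.
c0 = a_0 = -11/28. Peel one level at a time: if S = 1 + c*x/S' with S'(0) = 1, then c is the x-coefficient of S and S' = c*x/(S - 1).
S_1 = c0/f = 1 + (-11/30)*x + (11/6)*x^2 + ...; c1 = -11/30.
S_2 = c1*x/(S_1 - 1) = 1 + (5)*x + (25)*x^2 + ...; c2 = 5.
S_3 = c2*x/(S_2 - 1) = 1 + (-5)*x + ...; c3 = -5.


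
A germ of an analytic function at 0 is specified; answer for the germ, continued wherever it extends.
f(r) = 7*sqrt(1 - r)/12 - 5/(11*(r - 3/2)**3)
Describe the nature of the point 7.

The point is a regular point.

Denominator factors: r - 3/2 = 11/2 at r = 7 — none vanishes.
Branch term sqrt(1 - r/(1)): argument at 7 is -6, nonzero, so 7 is not its branch point (a point on a principal cut is still regular for the continued germ).
So the germ continues analytically to 7.


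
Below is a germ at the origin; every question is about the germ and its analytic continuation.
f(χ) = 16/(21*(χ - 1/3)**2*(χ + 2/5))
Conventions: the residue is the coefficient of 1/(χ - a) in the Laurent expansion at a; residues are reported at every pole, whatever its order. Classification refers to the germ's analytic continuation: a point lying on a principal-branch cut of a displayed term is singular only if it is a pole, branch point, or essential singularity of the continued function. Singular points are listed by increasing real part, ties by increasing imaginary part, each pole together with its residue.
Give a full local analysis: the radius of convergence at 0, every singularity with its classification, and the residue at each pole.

Denominator factor (χ + 2/5): pole of order 1 at -2/5, modulus 2/5.
Denominator factor (χ - 1/3)^2: pole of order 2 at 1/3, modulus 1/3.
The radius of convergence is the smallest modulus among the singular points: 1/3.
At the order-1 pole -2/5 set g(χ) = (χ - (-2/5))*f(χ) = 16/(21*(χ - 1/3)**2).
Simple pole: residue = g(a) at a = -2/5, which is 1200/847.
At the order-2 pole 1/3 set g(χ) = (χ - (1/3))^2*f(χ) = 16/(21*(χ + 2/5)).
Order-2 pole: residue = g'(a); g'(1/3) = -1200/847, so the residue is -1200/847.
List the singular points by increasing real part (a conjugate pair: the negative imaginary part first).

Radius of convergence at 0: 1/3.
At -2/5: a pole of order 1; residue 1200/847.
At 1/3: a pole of order 2; residue -1200/847.


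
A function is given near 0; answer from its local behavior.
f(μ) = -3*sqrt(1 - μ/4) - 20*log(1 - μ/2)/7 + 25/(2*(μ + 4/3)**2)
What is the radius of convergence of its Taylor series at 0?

Denominator factor (μ + 4/3)^2: pole of order 2 at -4/3, modulus 4/3.
Branch term (-3)*sqrt(1 - μ/(4)): its argument vanishes at μ = 4, a square-root branch point, modulus 4.
Branch term (-20/7)*log(1 - μ/(2)): its argument vanishes at μ = 2, a logarithmic branch point, modulus 2.
The radius of convergence is the smallest modulus among the singular points: 4/3.

The radius of convergence is 4/3.


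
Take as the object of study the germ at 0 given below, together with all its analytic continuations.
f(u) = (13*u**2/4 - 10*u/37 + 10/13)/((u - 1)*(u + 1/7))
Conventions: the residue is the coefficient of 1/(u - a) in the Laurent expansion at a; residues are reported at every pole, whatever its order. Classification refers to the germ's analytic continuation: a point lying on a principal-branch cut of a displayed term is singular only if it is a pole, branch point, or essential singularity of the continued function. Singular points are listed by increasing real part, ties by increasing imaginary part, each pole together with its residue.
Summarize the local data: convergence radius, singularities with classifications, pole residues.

Radius of convergence at 0: 1/7.
At -1/7: a pole of order 1; residue -82413/107744.
At 1: a pole of order 1; residue 50491/15392.

Denominator factor (u + 1/7): pole of order 1 at -1/7, modulus 1/7.
Denominator factor (u - 1): pole of order 1 at 1, modulus 1.
The radius of convergence is the smallest modulus among the singular points: 1/7.
At the order-1 pole -1/7 set g(u) = (u - (-1/7))*f(u) = (13*u**2/4 - 10*u/37 + 10/13)/(u - 1).
Simple pole: residue = g(a) at a = -1/7, which is -82413/107744.
At the order-1 pole 1 set g(u) = (u - (1))*f(u) = (13*u**2/4 - 10*u/37 + 10/13)/(u + 1/7).
Simple pole: residue = g(a) at a = 1, which is 50491/15392.
List the singular points by increasing real part (a conjugate pair: the negative imaginary part first).


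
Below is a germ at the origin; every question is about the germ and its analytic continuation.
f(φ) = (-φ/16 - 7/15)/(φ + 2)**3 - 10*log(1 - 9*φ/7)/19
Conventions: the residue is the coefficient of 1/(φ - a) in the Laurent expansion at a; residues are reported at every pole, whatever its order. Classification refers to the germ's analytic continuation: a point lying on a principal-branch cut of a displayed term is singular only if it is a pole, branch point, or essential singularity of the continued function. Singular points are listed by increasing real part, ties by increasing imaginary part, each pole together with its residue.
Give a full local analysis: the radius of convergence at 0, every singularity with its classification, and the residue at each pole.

Radius of convergence at 0: 7/9.
At -2: a pole of order 3; residue 0.
At 7/9: a logarithmic branch point.

Denominator factor (φ + 2)^3: pole of order 3 at -2, modulus 2.
Branch term (-10/19)*log(1 - φ/(7/9)): its argument vanishes at φ = 7/9, a logarithmic branch point, modulus 7/9.
The radius of convergence is the smallest modulus among the singular points: 7/9.
The branch term is analytic at -2 and contributes nothing to the residue; only the rational part matters.
At the order-3 pole -2 set g(φ) = (φ - (-2))^3*(rational part) = -φ/16 - 7/15.
Order-3 pole: residue = g''(a)/2; g''(-2) = 0, so the residue is 0.
List the singular points by increasing real part (a conjugate pair: the negative imaginary part first).


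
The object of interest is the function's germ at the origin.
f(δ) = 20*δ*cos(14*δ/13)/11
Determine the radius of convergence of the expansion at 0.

The radius of convergence is infinite.

The factor cos(14*δ/13) is entire and contributes no finite singular point.
The polynomial part has no poles.
No finite singular points: the Taylor series at 0 converges everywhere.


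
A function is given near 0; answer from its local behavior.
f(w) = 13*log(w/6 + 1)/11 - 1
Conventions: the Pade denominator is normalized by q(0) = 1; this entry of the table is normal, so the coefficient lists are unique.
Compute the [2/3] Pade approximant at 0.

The Pade approximant has numerator coefficients [-1, 23/1848, 131/9240]; denominator coefficients [1, 31/168, 29/5040, -13/181440].

Taylor coefficients needed (expand at 0): a_0 = -1, a_1 = 13/66, a_2 = -13/792, a_3 = 13/7128, a_4 = -13/57024, a_5 = 13/427680.
Write the denominator as Q(w) = 1 + q1*w + q2*w^2 + q3*w^3. Requiring Q*f - P = O(w^6) with deg P <= 2 kills the coefficients of w^3..w^5 in Q*f:
  w^3: a_3 + q1*a_2 + q2*a_1 + q3*a_0 = 0, i.e. 13/7128 + (-13/792)*q1 + (13/66)*q2 + (-1)*q3 = 0.
  w^4: a_4 + q1*a_3 + q2*a_2 + q3*a_1 = 0, i.e. -13/57024 + (13/7128)*q1 + (-13/792)*q2 + (13/66)*q3 = 0.
  w^5: a_5 + q1*a_4 + q2*a_3 + q3*a_2 = 0, i.e. 13/427680 + (-13/57024)*q1 + (13/7128)*q2 + (-13/792)*q3 = 0.
Solving this linear system: q1 = 31/168, q2 = 29/5040, q3 = -13/181440.
The numerator is Q*f truncated at degree 2: P0 = a_0 = -1; P1 = a_1 + q1*a_0 = 23/1848; P2 = a_2 + q1*a_1 + q2*a_0 = 131/9240.


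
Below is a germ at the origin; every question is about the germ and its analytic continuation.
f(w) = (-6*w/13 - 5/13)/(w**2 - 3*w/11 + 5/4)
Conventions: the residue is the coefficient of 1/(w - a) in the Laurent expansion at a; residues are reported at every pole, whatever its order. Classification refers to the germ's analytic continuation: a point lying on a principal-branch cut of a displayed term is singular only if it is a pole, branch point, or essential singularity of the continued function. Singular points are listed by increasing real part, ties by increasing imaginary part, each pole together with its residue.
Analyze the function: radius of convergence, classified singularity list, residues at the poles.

Radius of convergence at 0: (1/2)*sqrt(5).
At (3/22) - ((1/11)*sqrt(149))*i: a pole of order 1; residue (-3/13) - ((32/1937)*sqrt(149))*i.
At (3/22) + ((1/11)*sqrt(149))*i: a pole of order 1; residue (-3/13) + ((32/1937)*sqrt(149))*i.

Denominator factor (w**2 - 3*w/11 + 5/4): discriminant -596/121, complex-conjugate roots (3/22) + ((1/11)*sqrt(149))*i and (3/22) - ((1/11)*sqrt(149))*i; poles of order 1, moduli (1/2)*sqrt(5) and (1/2)*sqrt(5).
The radius of convergence is the smallest modulus among the singular points: (1/2)*sqrt(5).
The factor w**2 - 3*w/11 + 5/4 splits as (w - a)(w - a') with a = (3/22) - ((1/11)*sqrt(149))*i, a' = (3/22) + ((1/11)*sqrt(149))*i. At the order-1 pole a set g(w) = (w - a)*f(w) = [-6*w/13 - 5/13] / (w - a').
Simple pole: residue = g(a) at a = (3/22) - ((1/11)*sqrt(149))*i, which is (-3/13) - ((32/1937)*sqrt(149))*i.
The factor w**2 - 3*w/11 + 5/4 splits as (w - a)(w - a') with a = (3/22) + ((1/11)*sqrt(149))*i, a' = (3/22) - ((1/11)*sqrt(149))*i. At the order-1 pole a set g(w) = (w - a)*f(w) = [-6*w/13 - 5/13] / (w - a').
Simple pole: residue = g(a) at a = (3/22) + ((1/11)*sqrt(149))*i, which is (-3/13) + ((32/1937)*sqrt(149))*i.
List the singular points by increasing real part (a conjugate pair: the negative imaginary part first).


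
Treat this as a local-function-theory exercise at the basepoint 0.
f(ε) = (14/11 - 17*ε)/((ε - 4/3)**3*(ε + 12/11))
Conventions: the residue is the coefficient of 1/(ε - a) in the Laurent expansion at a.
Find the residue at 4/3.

The residue is 356103/256000.

At the order-3 pole 4/3 set g(ε) = (ε - (4/3))^3*f(ε) = (14/11 - 17*ε)/(ε + 12/11).
Order-3 pole: residue = g''(a)/2; g''(4/3) = 356103/128000, so the residue is 356103/256000.


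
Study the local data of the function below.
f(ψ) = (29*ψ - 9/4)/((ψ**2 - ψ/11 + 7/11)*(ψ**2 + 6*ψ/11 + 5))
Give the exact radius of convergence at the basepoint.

The radius of convergence is (1/11)*sqrt(77).

Denominator factor (ψ**2 - ψ/11 + 7/11): discriminant -307/121, complex-conjugate roots (1/22) + ((1/22)*sqrt(307))*i and (1/22) - ((1/22)*sqrt(307))*i; poles of order 1, moduli (1/11)*sqrt(77) and (1/11)*sqrt(77).
Denominator factor (ψ**2 + 6*ψ/11 + 5): discriminant -2384/121, complex-conjugate roots (-3/11) + ((2/11)*sqrt(149))*i and (-3/11) - ((2/11)*sqrt(149))*i; poles of order 1, moduli sqrt(5) and sqrt(5).
The radius of convergence is the smallest modulus among the singular points: (1/11)*sqrt(77).


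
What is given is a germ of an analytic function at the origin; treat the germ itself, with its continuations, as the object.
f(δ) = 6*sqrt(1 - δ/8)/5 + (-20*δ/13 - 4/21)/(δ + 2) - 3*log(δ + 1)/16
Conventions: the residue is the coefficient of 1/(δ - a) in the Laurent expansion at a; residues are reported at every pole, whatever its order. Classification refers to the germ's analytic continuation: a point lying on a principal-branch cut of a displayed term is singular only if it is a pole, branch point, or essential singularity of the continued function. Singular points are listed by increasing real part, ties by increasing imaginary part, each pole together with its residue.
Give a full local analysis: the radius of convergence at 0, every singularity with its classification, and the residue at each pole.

Denominator factor (δ + 2): pole of order 1 at -2, modulus 2.
Branch term (6/5)*sqrt(1 - δ/(8)): its argument vanishes at δ = 8, a square-root branch point, modulus 8.
Branch term (-3/16)*log(1 - δ/(-1)): its argument vanishes at δ = -1, a logarithmic branch point, modulus 1.
The radius of convergence is the smallest modulus among the singular points: 1.
The branch terms are analytic at -2 and contribute nothing to the residue; only the rational part matters.
At the order-1 pole -2 set g(δ) = (δ - (-2))*(rational part) = -20*δ/13 - 4/21.
Simple pole: residue = g(a) at a = -2, which is 788/273.
List the singular points by increasing real part (a conjugate pair: the negative imaginary part first).

Radius of convergence at 0: 1.
At -2: a pole of order 1; residue 788/273.
At -1: a logarithmic branch point.
At 8: an algebraic (square-root) branch point.


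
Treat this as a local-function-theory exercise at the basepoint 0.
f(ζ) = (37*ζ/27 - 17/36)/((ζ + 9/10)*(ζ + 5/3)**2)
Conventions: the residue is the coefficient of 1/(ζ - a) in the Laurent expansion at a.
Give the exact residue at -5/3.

At the order-2 pole -5/3 set g(ζ) = (ζ - (-5/3))^2*f(ζ) = (37*ζ/27 - 17/36)/(ζ + 9/10).
Order-2 pole: residue = g'(a); g'(-5/3) = 1535/529, so the residue is 1535/529.

The residue is 1535/529.


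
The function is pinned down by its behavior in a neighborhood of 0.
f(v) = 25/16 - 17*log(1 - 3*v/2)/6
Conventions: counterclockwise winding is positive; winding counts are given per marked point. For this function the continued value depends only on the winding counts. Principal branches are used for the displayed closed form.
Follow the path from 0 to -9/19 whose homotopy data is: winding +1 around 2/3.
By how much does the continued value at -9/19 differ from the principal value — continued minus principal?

Continued minus principal equals -(17/3)*pi*i.

The rational part is single-valued and drops out of the difference; each branch term changes only by its own monodromy.
(-17/6)*log(1 - v/(2/3)): each positive loop around 2/3 adds 2*pi*i to the log, so winding +1 contributes (-17/6)*(1)*2*pi*i = -(17/3)*pi*i.
Summing the contributions at v = -9/19 gives -(17/3)*pi*i.


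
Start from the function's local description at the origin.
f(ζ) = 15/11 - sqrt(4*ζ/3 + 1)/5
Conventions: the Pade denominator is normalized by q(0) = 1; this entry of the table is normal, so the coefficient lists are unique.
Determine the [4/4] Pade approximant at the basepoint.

The Pade approximant has numerator coefficients [64/55, 142/55, 92/55, 28/99, -8/1485]; denominator coefficients [1, 7/3, 5/3, 10/27, 1/81].

Taylor coefficients needed (expand at 0): a_0 = 64/55, a_1 = -2/15, a_2 = 2/45, a_3 = -4/135, a_4 = 2/81, a_5 = -28/1215, a_6 = 28/1215, a_7 = -88/3645, a_8 = 286/10935.
Write the denominator as Q(ζ) = 1 + q1*ζ + q2*ζ^2 + q3*ζ^3 + q4*ζ^4. Requiring Q*f - P = O(ζ^9) with deg P <= 4 kills the coefficients of ζ^5..ζ^8 in Q*f:
  ζ^5: a_5 + q1*a_4 + q2*a_3 + q3*a_2 + q4*a_1 = 0, i.e. -28/1215 + (2/81)*q1 + (-4/135)*q2 + (2/45)*q3 + (-2/15)*q4 = 0.
  ζ^6: a_6 + q1*a_5 + q2*a_4 + q3*a_3 + q4*a_2 = 0, i.e. 28/1215 + (-28/1215)*q1 + (2/81)*q2 + (-4/135)*q3 + (2/45)*q4 = 0.
  ζ^7: a_7 + q1*a_6 + q2*a_5 + q3*a_4 + q4*a_3 = 0, i.e. -88/3645 + (28/1215)*q1 + (-28/1215)*q2 + (2/81)*q3 + (-4/135)*q4 = 0.
  ζ^8: a_8 + q1*a_7 + q2*a_6 + q3*a_5 + q4*a_4 = 0, i.e. 286/10935 + (-88/3645)*q1 + (28/1215)*q2 + (-28/1215)*q3 + (2/81)*q4 = 0.
Solving this linear system: q1 = 7/3, q2 = 5/3, q3 = 10/27, q4 = 1/81.
The numerator is Q*f truncated at degree 4: P0 = a_0 = 64/55; P1 = a_1 + q1*a_0 = 142/55; P2 = a_2 + q1*a_1 + q2*a_0 = 92/55; P3 = a_3 + q1*a_2 + q2*a_1 + q3*a_0 = 28/99; P4 = a_4 + q1*a_3 + q2*a_2 + q3*a_1 + q4*a_0 = -8/1485.


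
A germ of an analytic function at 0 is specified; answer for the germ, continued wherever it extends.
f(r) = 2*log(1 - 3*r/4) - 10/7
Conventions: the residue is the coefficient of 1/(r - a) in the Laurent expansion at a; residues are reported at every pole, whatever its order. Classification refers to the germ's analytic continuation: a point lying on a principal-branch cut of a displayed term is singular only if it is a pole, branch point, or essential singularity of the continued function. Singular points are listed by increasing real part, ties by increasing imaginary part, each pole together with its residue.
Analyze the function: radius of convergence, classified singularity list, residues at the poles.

Branch term (2)*log(1 - r/(4/3)): its argument vanishes at r = 4/3, a logarithmic branch point, modulus 4/3.
The radius of convergence is the smallest modulus among the singular points: 4/3.

Radius of convergence at 0: 4/3.
At 4/3: a logarithmic branch point.


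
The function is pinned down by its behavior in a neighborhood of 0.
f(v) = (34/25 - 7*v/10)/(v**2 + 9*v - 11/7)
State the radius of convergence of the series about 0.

Denominator factor (v**2 + 9*v - 11/7): discriminant 611/7, real irrational roots -9/2 + (1/14)*sqrt(4277) and -9/2 - (1/14)*sqrt(4277); poles of order 1, moduli -9/2 + (1/14)*sqrt(4277) and 9/2 + (1/14)*sqrt(4277).
The radius of convergence is the smallest modulus among the singular points: -9/2 + (1/14)*sqrt(4277).

The radius of convergence is -9/2 + (1/14)*sqrt(4277).


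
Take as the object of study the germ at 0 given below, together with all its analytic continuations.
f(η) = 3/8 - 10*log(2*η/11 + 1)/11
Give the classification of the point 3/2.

The point is a regular point.

There is no denominator, hence no pole anywhere.
Branch term log(1 - η/(-11/2)): argument at 3/2 is 14/11, nonzero, so 3/2 is not its branch point (a point on a principal cut is still regular for the continued germ).
So the germ continues analytically to 3/2.


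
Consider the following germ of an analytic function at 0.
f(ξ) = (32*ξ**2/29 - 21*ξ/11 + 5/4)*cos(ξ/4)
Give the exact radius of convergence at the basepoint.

The radius of convergence is infinite.

The factor cos(ξ/4) is entire and contributes no finite singular point.
The polynomial part has no poles.
No finite singular points: the Taylor series at 0 converges everywhere.


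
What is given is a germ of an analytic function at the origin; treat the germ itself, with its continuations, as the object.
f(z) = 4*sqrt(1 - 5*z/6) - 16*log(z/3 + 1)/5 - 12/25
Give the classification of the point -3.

The point is a logarithmic branch point.

The term (-16/5)*log(1 - z/(-3)) has argument 1 - -3/(-3) = 0 at -3: a logarithmic (infinitely-sheeted) branch point; the remaining terms are analytic or single-valued there.
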